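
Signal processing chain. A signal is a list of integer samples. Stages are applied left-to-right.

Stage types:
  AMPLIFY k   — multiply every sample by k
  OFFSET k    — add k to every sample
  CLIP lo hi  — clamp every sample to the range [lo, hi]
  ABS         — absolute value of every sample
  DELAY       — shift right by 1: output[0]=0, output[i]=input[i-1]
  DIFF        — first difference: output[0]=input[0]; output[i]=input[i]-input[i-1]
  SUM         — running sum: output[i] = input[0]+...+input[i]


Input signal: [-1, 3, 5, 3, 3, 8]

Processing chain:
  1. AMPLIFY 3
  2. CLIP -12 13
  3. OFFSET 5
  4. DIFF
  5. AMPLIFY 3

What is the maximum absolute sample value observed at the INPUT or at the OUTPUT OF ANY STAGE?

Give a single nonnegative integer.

Answer: 36

Derivation:
Input: [-1, 3, 5, 3, 3, 8] (max |s|=8)
Stage 1 (AMPLIFY 3): -1*3=-3, 3*3=9, 5*3=15, 3*3=9, 3*3=9, 8*3=24 -> [-3, 9, 15, 9, 9, 24] (max |s|=24)
Stage 2 (CLIP -12 13): clip(-3,-12,13)=-3, clip(9,-12,13)=9, clip(15,-12,13)=13, clip(9,-12,13)=9, clip(9,-12,13)=9, clip(24,-12,13)=13 -> [-3, 9, 13, 9, 9, 13] (max |s|=13)
Stage 3 (OFFSET 5): -3+5=2, 9+5=14, 13+5=18, 9+5=14, 9+5=14, 13+5=18 -> [2, 14, 18, 14, 14, 18] (max |s|=18)
Stage 4 (DIFF): s[0]=2, 14-2=12, 18-14=4, 14-18=-4, 14-14=0, 18-14=4 -> [2, 12, 4, -4, 0, 4] (max |s|=12)
Stage 5 (AMPLIFY 3): 2*3=6, 12*3=36, 4*3=12, -4*3=-12, 0*3=0, 4*3=12 -> [6, 36, 12, -12, 0, 12] (max |s|=36)
Overall max amplitude: 36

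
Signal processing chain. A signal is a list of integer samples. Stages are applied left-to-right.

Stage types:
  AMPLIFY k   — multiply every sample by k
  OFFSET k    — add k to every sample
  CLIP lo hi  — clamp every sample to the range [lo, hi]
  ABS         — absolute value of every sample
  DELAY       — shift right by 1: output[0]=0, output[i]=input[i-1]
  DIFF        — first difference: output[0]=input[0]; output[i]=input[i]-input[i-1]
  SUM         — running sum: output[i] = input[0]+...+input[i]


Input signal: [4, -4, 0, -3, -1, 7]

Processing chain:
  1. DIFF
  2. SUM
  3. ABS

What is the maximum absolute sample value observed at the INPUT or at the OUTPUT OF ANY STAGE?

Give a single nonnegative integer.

Input: [4, -4, 0, -3, -1, 7] (max |s|=7)
Stage 1 (DIFF): s[0]=4, -4-4=-8, 0--4=4, -3-0=-3, -1--3=2, 7--1=8 -> [4, -8, 4, -3, 2, 8] (max |s|=8)
Stage 2 (SUM): sum[0..0]=4, sum[0..1]=-4, sum[0..2]=0, sum[0..3]=-3, sum[0..4]=-1, sum[0..5]=7 -> [4, -4, 0, -3, -1, 7] (max |s|=7)
Stage 3 (ABS): |4|=4, |-4|=4, |0|=0, |-3|=3, |-1|=1, |7|=7 -> [4, 4, 0, 3, 1, 7] (max |s|=7)
Overall max amplitude: 8

Answer: 8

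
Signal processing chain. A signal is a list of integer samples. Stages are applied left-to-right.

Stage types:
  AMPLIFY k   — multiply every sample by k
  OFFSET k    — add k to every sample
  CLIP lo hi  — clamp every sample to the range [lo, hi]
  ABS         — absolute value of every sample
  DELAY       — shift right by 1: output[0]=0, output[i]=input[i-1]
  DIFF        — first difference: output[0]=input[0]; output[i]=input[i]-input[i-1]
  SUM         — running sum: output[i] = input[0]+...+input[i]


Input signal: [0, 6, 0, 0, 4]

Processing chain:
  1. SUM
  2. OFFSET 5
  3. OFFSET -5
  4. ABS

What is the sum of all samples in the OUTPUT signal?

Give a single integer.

Input: [0, 6, 0, 0, 4]
Stage 1 (SUM): sum[0..0]=0, sum[0..1]=6, sum[0..2]=6, sum[0..3]=6, sum[0..4]=10 -> [0, 6, 6, 6, 10]
Stage 2 (OFFSET 5): 0+5=5, 6+5=11, 6+5=11, 6+5=11, 10+5=15 -> [5, 11, 11, 11, 15]
Stage 3 (OFFSET -5): 5+-5=0, 11+-5=6, 11+-5=6, 11+-5=6, 15+-5=10 -> [0, 6, 6, 6, 10]
Stage 4 (ABS): |0|=0, |6|=6, |6|=6, |6|=6, |10|=10 -> [0, 6, 6, 6, 10]
Output sum: 28

Answer: 28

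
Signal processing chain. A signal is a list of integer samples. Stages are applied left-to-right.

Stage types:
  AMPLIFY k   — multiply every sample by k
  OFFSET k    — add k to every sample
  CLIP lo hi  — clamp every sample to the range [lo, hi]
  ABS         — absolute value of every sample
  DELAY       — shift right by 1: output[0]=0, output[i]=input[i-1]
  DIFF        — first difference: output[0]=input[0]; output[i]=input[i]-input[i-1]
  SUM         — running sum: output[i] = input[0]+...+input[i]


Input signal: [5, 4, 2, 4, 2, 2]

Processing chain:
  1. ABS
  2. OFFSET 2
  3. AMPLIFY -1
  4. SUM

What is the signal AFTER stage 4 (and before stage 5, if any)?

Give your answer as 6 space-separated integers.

Input: [5, 4, 2, 4, 2, 2]
Stage 1 (ABS): |5|=5, |4|=4, |2|=2, |4|=4, |2|=2, |2|=2 -> [5, 4, 2, 4, 2, 2]
Stage 2 (OFFSET 2): 5+2=7, 4+2=6, 2+2=4, 4+2=6, 2+2=4, 2+2=4 -> [7, 6, 4, 6, 4, 4]
Stage 3 (AMPLIFY -1): 7*-1=-7, 6*-1=-6, 4*-1=-4, 6*-1=-6, 4*-1=-4, 4*-1=-4 -> [-7, -6, -4, -6, -4, -4]
Stage 4 (SUM): sum[0..0]=-7, sum[0..1]=-13, sum[0..2]=-17, sum[0..3]=-23, sum[0..4]=-27, sum[0..5]=-31 -> [-7, -13, -17, -23, -27, -31]

Answer: -7 -13 -17 -23 -27 -31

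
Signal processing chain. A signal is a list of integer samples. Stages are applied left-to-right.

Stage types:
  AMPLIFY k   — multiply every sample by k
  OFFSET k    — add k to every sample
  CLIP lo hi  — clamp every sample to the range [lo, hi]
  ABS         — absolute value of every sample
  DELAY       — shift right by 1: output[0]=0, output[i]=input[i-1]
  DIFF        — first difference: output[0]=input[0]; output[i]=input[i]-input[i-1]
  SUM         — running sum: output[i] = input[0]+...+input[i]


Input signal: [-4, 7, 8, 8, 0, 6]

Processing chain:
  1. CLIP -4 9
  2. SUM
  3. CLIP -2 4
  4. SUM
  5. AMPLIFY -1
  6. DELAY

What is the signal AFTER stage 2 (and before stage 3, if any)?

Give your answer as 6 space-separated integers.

Answer: -4 3 11 19 19 25

Derivation:
Input: [-4, 7, 8, 8, 0, 6]
Stage 1 (CLIP -4 9): clip(-4,-4,9)=-4, clip(7,-4,9)=7, clip(8,-4,9)=8, clip(8,-4,9)=8, clip(0,-4,9)=0, clip(6,-4,9)=6 -> [-4, 7, 8, 8, 0, 6]
Stage 2 (SUM): sum[0..0]=-4, sum[0..1]=3, sum[0..2]=11, sum[0..3]=19, sum[0..4]=19, sum[0..5]=25 -> [-4, 3, 11, 19, 19, 25]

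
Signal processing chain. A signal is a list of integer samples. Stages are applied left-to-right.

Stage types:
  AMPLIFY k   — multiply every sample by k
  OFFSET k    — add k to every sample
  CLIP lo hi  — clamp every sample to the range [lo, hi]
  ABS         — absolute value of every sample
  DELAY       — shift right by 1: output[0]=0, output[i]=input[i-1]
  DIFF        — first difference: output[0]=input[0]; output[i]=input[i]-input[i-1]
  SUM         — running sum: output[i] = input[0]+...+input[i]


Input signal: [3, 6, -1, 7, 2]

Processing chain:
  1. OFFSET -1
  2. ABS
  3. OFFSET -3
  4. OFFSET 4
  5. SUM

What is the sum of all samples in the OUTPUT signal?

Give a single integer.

Input: [3, 6, -1, 7, 2]
Stage 1 (OFFSET -1): 3+-1=2, 6+-1=5, -1+-1=-2, 7+-1=6, 2+-1=1 -> [2, 5, -2, 6, 1]
Stage 2 (ABS): |2|=2, |5|=5, |-2|=2, |6|=6, |1|=1 -> [2, 5, 2, 6, 1]
Stage 3 (OFFSET -3): 2+-3=-1, 5+-3=2, 2+-3=-1, 6+-3=3, 1+-3=-2 -> [-1, 2, -1, 3, -2]
Stage 4 (OFFSET 4): -1+4=3, 2+4=6, -1+4=3, 3+4=7, -2+4=2 -> [3, 6, 3, 7, 2]
Stage 5 (SUM): sum[0..0]=3, sum[0..1]=9, sum[0..2]=12, sum[0..3]=19, sum[0..4]=21 -> [3, 9, 12, 19, 21]
Output sum: 64

Answer: 64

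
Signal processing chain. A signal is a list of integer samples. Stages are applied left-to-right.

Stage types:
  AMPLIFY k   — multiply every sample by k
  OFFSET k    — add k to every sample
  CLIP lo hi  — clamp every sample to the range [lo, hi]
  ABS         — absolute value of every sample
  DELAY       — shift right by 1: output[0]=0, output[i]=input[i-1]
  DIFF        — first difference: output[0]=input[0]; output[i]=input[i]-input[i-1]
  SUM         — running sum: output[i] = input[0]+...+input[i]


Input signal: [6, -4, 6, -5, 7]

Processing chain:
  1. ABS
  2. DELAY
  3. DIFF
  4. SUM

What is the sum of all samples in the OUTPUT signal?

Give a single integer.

Input: [6, -4, 6, -5, 7]
Stage 1 (ABS): |6|=6, |-4|=4, |6|=6, |-5|=5, |7|=7 -> [6, 4, 6, 5, 7]
Stage 2 (DELAY): [0, 6, 4, 6, 5] = [0, 6, 4, 6, 5] -> [0, 6, 4, 6, 5]
Stage 3 (DIFF): s[0]=0, 6-0=6, 4-6=-2, 6-4=2, 5-6=-1 -> [0, 6, -2, 2, -1]
Stage 4 (SUM): sum[0..0]=0, sum[0..1]=6, sum[0..2]=4, sum[0..3]=6, sum[0..4]=5 -> [0, 6, 4, 6, 5]
Output sum: 21

Answer: 21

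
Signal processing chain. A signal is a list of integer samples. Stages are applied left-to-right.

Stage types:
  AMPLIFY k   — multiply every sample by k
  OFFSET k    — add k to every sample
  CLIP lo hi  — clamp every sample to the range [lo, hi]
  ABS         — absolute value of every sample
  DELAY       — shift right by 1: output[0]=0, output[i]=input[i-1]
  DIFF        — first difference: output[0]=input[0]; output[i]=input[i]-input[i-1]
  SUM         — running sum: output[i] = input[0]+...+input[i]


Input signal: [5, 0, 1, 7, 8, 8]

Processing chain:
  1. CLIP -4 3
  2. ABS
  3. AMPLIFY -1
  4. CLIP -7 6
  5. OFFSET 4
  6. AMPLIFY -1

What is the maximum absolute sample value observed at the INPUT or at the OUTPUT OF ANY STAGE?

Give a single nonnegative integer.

Answer: 8

Derivation:
Input: [5, 0, 1, 7, 8, 8] (max |s|=8)
Stage 1 (CLIP -4 3): clip(5,-4,3)=3, clip(0,-4,3)=0, clip(1,-4,3)=1, clip(7,-4,3)=3, clip(8,-4,3)=3, clip(8,-4,3)=3 -> [3, 0, 1, 3, 3, 3] (max |s|=3)
Stage 2 (ABS): |3|=3, |0|=0, |1|=1, |3|=3, |3|=3, |3|=3 -> [3, 0, 1, 3, 3, 3] (max |s|=3)
Stage 3 (AMPLIFY -1): 3*-1=-3, 0*-1=0, 1*-1=-1, 3*-1=-3, 3*-1=-3, 3*-1=-3 -> [-3, 0, -1, -3, -3, -3] (max |s|=3)
Stage 4 (CLIP -7 6): clip(-3,-7,6)=-3, clip(0,-7,6)=0, clip(-1,-7,6)=-1, clip(-3,-7,6)=-3, clip(-3,-7,6)=-3, clip(-3,-7,6)=-3 -> [-3, 0, -1, -3, -3, -3] (max |s|=3)
Stage 5 (OFFSET 4): -3+4=1, 0+4=4, -1+4=3, -3+4=1, -3+4=1, -3+4=1 -> [1, 4, 3, 1, 1, 1] (max |s|=4)
Stage 6 (AMPLIFY -1): 1*-1=-1, 4*-1=-4, 3*-1=-3, 1*-1=-1, 1*-1=-1, 1*-1=-1 -> [-1, -4, -3, -1, -1, -1] (max |s|=4)
Overall max amplitude: 8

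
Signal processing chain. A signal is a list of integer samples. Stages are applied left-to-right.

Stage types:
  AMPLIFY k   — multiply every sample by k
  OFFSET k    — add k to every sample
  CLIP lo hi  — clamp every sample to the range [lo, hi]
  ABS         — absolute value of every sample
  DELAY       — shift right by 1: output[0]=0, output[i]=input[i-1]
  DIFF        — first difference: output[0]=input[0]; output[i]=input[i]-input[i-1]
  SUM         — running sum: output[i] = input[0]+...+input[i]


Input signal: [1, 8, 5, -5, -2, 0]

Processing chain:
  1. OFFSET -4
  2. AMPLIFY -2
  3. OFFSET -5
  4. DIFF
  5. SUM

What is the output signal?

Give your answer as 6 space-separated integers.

Answer: 1 -13 -7 13 7 3

Derivation:
Input: [1, 8, 5, -5, -2, 0]
Stage 1 (OFFSET -4): 1+-4=-3, 8+-4=4, 5+-4=1, -5+-4=-9, -2+-4=-6, 0+-4=-4 -> [-3, 4, 1, -9, -6, -4]
Stage 2 (AMPLIFY -2): -3*-2=6, 4*-2=-8, 1*-2=-2, -9*-2=18, -6*-2=12, -4*-2=8 -> [6, -8, -2, 18, 12, 8]
Stage 3 (OFFSET -5): 6+-5=1, -8+-5=-13, -2+-5=-7, 18+-5=13, 12+-5=7, 8+-5=3 -> [1, -13, -7, 13, 7, 3]
Stage 4 (DIFF): s[0]=1, -13-1=-14, -7--13=6, 13--7=20, 7-13=-6, 3-7=-4 -> [1, -14, 6, 20, -6, -4]
Stage 5 (SUM): sum[0..0]=1, sum[0..1]=-13, sum[0..2]=-7, sum[0..3]=13, sum[0..4]=7, sum[0..5]=3 -> [1, -13, -7, 13, 7, 3]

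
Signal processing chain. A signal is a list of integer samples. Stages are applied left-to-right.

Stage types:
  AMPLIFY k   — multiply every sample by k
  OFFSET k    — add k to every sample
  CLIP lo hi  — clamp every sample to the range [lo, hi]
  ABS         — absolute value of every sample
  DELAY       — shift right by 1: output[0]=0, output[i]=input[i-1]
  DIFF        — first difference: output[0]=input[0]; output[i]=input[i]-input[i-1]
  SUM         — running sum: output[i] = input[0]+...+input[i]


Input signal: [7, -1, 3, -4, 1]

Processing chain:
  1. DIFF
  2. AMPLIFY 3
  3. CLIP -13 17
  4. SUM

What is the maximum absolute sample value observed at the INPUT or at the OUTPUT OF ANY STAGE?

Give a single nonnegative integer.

Answer: 24

Derivation:
Input: [7, -1, 3, -4, 1] (max |s|=7)
Stage 1 (DIFF): s[0]=7, -1-7=-8, 3--1=4, -4-3=-7, 1--4=5 -> [7, -8, 4, -7, 5] (max |s|=8)
Stage 2 (AMPLIFY 3): 7*3=21, -8*3=-24, 4*3=12, -7*3=-21, 5*3=15 -> [21, -24, 12, -21, 15] (max |s|=24)
Stage 3 (CLIP -13 17): clip(21,-13,17)=17, clip(-24,-13,17)=-13, clip(12,-13,17)=12, clip(-21,-13,17)=-13, clip(15,-13,17)=15 -> [17, -13, 12, -13, 15] (max |s|=17)
Stage 4 (SUM): sum[0..0]=17, sum[0..1]=4, sum[0..2]=16, sum[0..3]=3, sum[0..4]=18 -> [17, 4, 16, 3, 18] (max |s|=18)
Overall max amplitude: 24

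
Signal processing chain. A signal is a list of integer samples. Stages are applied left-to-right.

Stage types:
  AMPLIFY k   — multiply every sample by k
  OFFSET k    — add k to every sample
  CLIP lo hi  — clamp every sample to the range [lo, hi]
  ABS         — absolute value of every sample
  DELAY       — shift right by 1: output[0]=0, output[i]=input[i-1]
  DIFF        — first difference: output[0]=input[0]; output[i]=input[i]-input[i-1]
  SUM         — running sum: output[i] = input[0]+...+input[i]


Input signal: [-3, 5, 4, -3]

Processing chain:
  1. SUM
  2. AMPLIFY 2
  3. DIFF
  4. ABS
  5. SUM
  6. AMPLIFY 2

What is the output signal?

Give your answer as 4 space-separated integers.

Answer: 12 32 48 60

Derivation:
Input: [-3, 5, 4, -3]
Stage 1 (SUM): sum[0..0]=-3, sum[0..1]=2, sum[0..2]=6, sum[0..3]=3 -> [-3, 2, 6, 3]
Stage 2 (AMPLIFY 2): -3*2=-6, 2*2=4, 6*2=12, 3*2=6 -> [-6, 4, 12, 6]
Stage 3 (DIFF): s[0]=-6, 4--6=10, 12-4=8, 6-12=-6 -> [-6, 10, 8, -6]
Stage 4 (ABS): |-6|=6, |10|=10, |8|=8, |-6|=6 -> [6, 10, 8, 6]
Stage 5 (SUM): sum[0..0]=6, sum[0..1]=16, sum[0..2]=24, sum[0..3]=30 -> [6, 16, 24, 30]
Stage 6 (AMPLIFY 2): 6*2=12, 16*2=32, 24*2=48, 30*2=60 -> [12, 32, 48, 60]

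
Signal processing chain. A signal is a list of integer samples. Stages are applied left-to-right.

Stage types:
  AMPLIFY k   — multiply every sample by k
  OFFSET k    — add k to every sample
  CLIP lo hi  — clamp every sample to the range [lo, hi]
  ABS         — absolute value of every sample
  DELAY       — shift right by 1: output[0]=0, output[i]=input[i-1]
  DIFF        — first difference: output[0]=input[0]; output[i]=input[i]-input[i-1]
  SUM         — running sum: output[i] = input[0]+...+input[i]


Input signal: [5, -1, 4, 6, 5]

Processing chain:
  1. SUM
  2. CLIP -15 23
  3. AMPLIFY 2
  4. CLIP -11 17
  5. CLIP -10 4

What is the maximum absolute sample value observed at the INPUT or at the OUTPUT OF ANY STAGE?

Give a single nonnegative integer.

Input: [5, -1, 4, 6, 5] (max |s|=6)
Stage 1 (SUM): sum[0..0]=5, sum[0..1]=4, sum[0..2]=8, sum[0..3]=14, sum[0..4]=19 -> [5, 4, 8, 14, 19] (max |s|=19)
Stage 2 (CLIP -15 23): clip(5,-15,23)=5, clip(4,-15,23)=4, clip(8,-15,23)=8, clip(14,-15,23)=14, clip(19,-15,23)=19 -> [5, 4, 8, 14, 19] (max |s|=19)
Stage 3 (AMPLIFY 2): 5*2=10, 4*2=8, 8*2=16, 14*2=28, 19*2=38 -> [10, 8, 16, 28, 38] (max |s|=38)
Stage 4 (CLIP -11 17): clip(10,-11,17)=10, clip(8,-11,17)=8, clip(16,-11,17)=16, clip(28,-11,17)=17, clip(38,-11,17)=17 -> [10, 8, 16, 17, 17] (max |s|=17)
Stage 5 (CLIP -10 4): clip(10,-10,4)=4, clip(8,-10,4)=4, clip(16,-10,4)=4, clip(17,-10,4)=4, clip(17,-10,4)=4 -> [4, 4, 4, 4, 4] (max |s|=4)
Overall max amplitude: 38

Answer: 38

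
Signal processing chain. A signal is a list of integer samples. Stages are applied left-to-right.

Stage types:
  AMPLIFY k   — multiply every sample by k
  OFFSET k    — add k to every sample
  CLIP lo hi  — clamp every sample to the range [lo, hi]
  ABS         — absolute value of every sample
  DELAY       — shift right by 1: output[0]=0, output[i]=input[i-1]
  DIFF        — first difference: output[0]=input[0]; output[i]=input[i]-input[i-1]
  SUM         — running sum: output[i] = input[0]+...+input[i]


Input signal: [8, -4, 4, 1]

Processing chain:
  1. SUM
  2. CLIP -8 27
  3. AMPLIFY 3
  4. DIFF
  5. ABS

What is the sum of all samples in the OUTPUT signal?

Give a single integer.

Answer: 51

Derivation:
Input: [8, -4, 4, 1]
Stage 1 (SUM): sum[0..0]=8, sum[0..1]=4, sum[0..2]=8, sum[0..3]=9 -> [8, 4, 8, 9]
Stage 2 (CLIP -8 27): clip(8,-8,27)=8, clip(4,-8,27)=4, clip(8,-8,27)=8, clip(9,-8,27)=9 -> [8, 4, 8, 9]
Stage 3 (AMPLIFY 3): 8*3=24, 4*3=12, 8*3=24, 9*3=27 -> [24, 12, 24, 27]
Stage 4 (DIFF): s[0]=24, 12-24=-12, 24-12=12, 27-24=3 -> [24, -12, 12, 3]
Stage 5 (ABS): |24|=24, |-12|=12, |12|=12, |3|=3 -> [24, 12, 12, 3]
Output sum: 51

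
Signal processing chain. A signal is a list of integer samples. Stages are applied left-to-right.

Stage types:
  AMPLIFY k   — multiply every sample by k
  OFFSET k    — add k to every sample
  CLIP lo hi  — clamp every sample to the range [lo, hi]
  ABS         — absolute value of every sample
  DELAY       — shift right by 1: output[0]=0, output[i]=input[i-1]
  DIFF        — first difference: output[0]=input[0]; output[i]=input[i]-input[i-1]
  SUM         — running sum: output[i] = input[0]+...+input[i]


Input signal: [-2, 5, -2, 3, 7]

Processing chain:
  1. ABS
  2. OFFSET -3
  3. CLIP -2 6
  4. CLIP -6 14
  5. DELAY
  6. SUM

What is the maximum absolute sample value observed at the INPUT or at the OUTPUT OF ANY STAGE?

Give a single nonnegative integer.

Answer: 7

Derivation:
Input: [-2, 5, -2, 3, 7] (max |s|=7)
Stage 1 (ABS): |-2|=2, |5|=5, |-2|=2, |3|=3, |7|=7 -> [2, 5, 2, 3, 7] (max |s|=7)
Stage 2 (OFFSET -3): 2+-3=-1, 5+-3=2, 2+-3=-1, 3+-3=0, 7+-3=4 -> [-1, 2, -1, 0, 4] (max |s|=4)
Stage 3 (CLIP -2 6): clip(-1,-2,6)=-1, clip(2,-2,6)=2, clip(-1,-2,6)=-1, clip(0,-2,6)=0, clip(4,-2,6)=4 -> [-1, 2, -1, 0, 4] (max |s|=4)
Stage 4 (CLIP -6 14): clip(-1,-6,14)=-1, clip(2,-6,14)=2, clip(-1,-6,14)=-1, clip(0,-6,14)=0, clip(4,-6,14)=4 -> [-1, 2, -1, 0, 4] (max |s|=4)
Stage 5 (DELAY): [0, -1, 2, -1, 0] = [0, -1, 2, -1, 0] -> [0, -1, 2, -1, 0] (max |s|=2)
Stage 6 (SUM): sum[0..0]=0, sum[0..1]=-1, sum[0..2]=1, sum[0..3]=0, sum[0..4]=0 -> [0, -1, 1, 0, 0] (max |s|=1)
Overall max amplitude: 7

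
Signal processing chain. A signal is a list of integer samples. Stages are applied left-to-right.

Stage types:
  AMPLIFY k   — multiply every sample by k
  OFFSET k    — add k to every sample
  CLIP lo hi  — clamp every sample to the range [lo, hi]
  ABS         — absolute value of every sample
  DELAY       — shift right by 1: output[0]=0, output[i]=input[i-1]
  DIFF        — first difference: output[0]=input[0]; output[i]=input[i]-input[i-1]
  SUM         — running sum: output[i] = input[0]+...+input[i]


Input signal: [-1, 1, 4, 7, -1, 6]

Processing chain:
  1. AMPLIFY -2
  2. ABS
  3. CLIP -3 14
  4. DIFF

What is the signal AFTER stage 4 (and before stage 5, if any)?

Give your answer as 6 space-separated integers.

Input: [-1, 1, 4, 7, -1, 6]
Stage 1 (AMPLIFY -2): -1*-2=2, 1*-2=-2, 4*-2=-8, 7*-2=-14, -1*-2=2, 6*-2=-12 -> [2, -2, -8, -14, 2, -12]
Stage 2 (ABS): |2|=2, |-2|=2, |-8|=8, |-14|=14, |2|=2, |-12|=12 -> [2, 2, 8, 14, 2, 12]
Stage 3 (CLIP -3 14): clip(2,-3,14)=2, clip(2,-3,14)=2, clip(8,-3,14)=8, clip(14,-3,14)=14, clip(2,-3,14)=2, clip(12,-3,14)=12 -> [2, 2, 8, 14, 2, 12]
Stage 4 (DIFF): s[0]=2, 2-2=0, 8-2=6, 14-8=6, 2-14=-12, 12-2=10 -> [2, 0, 6, 6, -12, 10]

Answer: 2 0 6 6 -12 10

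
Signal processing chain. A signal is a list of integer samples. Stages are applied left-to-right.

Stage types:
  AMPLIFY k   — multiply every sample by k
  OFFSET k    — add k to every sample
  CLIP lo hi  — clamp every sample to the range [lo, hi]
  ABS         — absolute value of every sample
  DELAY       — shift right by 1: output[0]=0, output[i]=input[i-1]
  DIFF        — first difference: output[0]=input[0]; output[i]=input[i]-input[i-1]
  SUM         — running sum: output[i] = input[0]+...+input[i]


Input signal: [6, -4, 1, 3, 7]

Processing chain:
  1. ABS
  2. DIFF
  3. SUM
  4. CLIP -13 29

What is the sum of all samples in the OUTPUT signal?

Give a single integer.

Answer: 21

Derivation:
Input: [6, -4, 1, 3, 7]
Stage 1 (ABS): |6|=6, |-4|=4, |1|=1, |3|=3, |7|=7 -> [6, 4, 1, 3, 7]
Stage 2 (DIFF): s[0]=6, 4-6=-2, 1-4=-3, 3-1=2, 7-3=4 -> [6, -2, -3, 2, 4]
Stage 3 (SUM): sum[0..0]=6, sum[0..1]=4, sum[0..2]=1, sum[0..3]=3, sum[0..4]=7 -> [6, 4, 1, 3, 7]
Stage 4 (CLIP -13 29): clip(6,-13,29)=6, clip(4,-13,29)=4, clip(1,-13,29)=1, clip(3,-13,29)=3, clip(7,-13,29)=7 -> [6, 4, 1, 3, 7]
Output sum: 21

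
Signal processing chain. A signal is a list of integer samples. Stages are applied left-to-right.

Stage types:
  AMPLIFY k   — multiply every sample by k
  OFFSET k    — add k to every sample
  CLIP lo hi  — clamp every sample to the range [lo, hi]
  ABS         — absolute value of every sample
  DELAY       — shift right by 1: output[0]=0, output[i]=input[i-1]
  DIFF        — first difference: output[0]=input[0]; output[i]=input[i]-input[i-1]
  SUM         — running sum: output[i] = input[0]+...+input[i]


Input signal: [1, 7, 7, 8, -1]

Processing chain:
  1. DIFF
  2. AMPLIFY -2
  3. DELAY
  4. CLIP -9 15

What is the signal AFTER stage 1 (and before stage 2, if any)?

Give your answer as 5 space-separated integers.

Input: [1, 7, 7, 8, -1]
Stage 1 (DIFF): s[0]=1, 7-1=6, 7-7=0, 8-7=1, -1-8=-9 -> [1, 6, 0, 1, -9]

Answer: 1 6 0 1 -9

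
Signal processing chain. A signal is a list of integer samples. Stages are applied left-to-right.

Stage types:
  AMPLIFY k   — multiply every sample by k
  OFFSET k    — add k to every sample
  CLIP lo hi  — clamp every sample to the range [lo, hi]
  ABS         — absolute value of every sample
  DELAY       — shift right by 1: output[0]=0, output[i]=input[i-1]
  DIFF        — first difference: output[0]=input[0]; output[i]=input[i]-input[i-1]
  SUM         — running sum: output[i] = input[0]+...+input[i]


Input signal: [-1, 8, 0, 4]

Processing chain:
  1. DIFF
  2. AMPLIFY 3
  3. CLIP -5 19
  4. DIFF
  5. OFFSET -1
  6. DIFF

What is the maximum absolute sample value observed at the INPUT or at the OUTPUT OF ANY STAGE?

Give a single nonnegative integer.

Input: [-1, 8, 0, 4] (max |s|=8)
Stage 1 (DIFF): s[0]=-1, 8--1=9, 0-8=-8, 4-0=4 -> [-1, 9, -8, 4] (max |s|=9)
Stage 2 (AMPLIFY 3): -1*3=-3, 9*3=27, -8*3=-24, 4*3=12 -> [-3, 27, -24, 12] (max |s|=27)
Stage 3 (CLIP -5 19): clip(-3,-5,19)=-3, clip(27,-5,19)=19, clip(-24,-5,19)=-5, clip(12,-5,19)=12 -> [-3, 19, -5, 12] (max |s|=19)
Stage 4 (DIFF): s[0]=-3, 19--3=22, -5-19=-24, 12--5=17 -> [-3, 22, -24, 17] (max |s|=24)
Stage 5 (OFFSET -1): -3+-1=-4, 22+-1=21, -24+-1=-25, 17+-1=16 -> [-4, 21, -25, 16] (max |s|=25)
Stage 6 (DIFF): s[0]=-4, 21--4=25, -25-21=-46, 16--25=41 -> [-4, 25, -46, 41] (max |s|=46)
Overall max amplitude: 46

Answer: 46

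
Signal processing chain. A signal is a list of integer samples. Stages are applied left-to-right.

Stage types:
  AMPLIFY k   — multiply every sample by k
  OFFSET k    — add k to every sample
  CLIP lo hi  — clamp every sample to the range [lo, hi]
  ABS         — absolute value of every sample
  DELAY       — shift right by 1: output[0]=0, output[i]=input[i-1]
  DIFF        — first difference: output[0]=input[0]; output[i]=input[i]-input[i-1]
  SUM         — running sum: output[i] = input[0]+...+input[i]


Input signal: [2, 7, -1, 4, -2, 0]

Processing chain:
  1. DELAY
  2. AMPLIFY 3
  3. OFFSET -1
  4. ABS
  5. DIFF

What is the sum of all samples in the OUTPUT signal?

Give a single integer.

Answer: 7

Derivation:
Input: [2, 7, -1, 4, -2, 0]
Stage 1 (DELAY): [0, 2, 7, -1, 4, -2] = [0, 2, 7, -1, 4, -2] -> [0, 2, 7, -1, 4, -2]
Stage 2 (AMPLIFY 3): 0*3=0, 2*3=6, 7*3=21, -1*3=-3, 4*3=12, -2*3=-6 -> [0, 6, 21, -3, 12, -6]
Stage 3 (OFFSET -1): 0+-1=-1, 6+-1=5, 21+-1=20, -3+-1=-4, 12+-1=11, -6+-1=-7 -> [-1, 5, 20, -4, 11, -7]
Stage 4 (ABS): |-1|=1, |5|=5, |20|=20, |-4|=4, |11|=11, |-7|=7 -> [1, 5, 20, 4, 11, 7]
Stage 5 (DIFF): s[0]=1, 5-1=4, 20-5=15, 4-20=-16, 11-4=7, 7-11=-4 -> [1, 4, 15, -16, 7, -4]
Output sum: 7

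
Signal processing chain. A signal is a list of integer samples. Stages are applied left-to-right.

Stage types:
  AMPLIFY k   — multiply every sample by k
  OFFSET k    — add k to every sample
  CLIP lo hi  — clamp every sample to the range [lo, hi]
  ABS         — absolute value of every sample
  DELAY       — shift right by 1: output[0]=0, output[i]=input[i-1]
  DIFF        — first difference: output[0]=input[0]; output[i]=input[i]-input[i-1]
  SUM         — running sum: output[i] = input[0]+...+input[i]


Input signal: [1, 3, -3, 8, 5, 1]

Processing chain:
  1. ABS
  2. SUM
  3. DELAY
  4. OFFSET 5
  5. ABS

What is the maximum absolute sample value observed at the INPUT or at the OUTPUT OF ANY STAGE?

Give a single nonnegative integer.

Answer: 25

Derivation:
Input: [1, 3, -3, 8, 5, 1] (max |s|=8)
Stage 1 (ABS): |1|=1, |3|=3, |-3|=3, |8|=8, |5|=5, |1|=1 -> [1, 3, 3, 8, 5, 1] (max |s|=8)
Stage 2 (SUM): sum[0..0]=1, sum[0..1]=4, sum[0..2]=7, sum[0..3]=15, sum[0..4]=20, sum[0..5]=21 -> [1, 4, 7, 15, 20, 21] (max |s|=21)
Stage 3 (DELAY): [0, 1, 4, 7, 15, 20] = [0, 1, 4, 7, 15, 20] -> [0, 1, 4, 7, 15, 20] (max |s|=20)
Stage 4 (OFFSET 5): 0+5=5, 1+5=6, 4+5=9, 7+5=12, 15+5=20, 20+5=25 -> [5, 6, 9, 12, 20, 25] (max |s|=25)
Stage 5 (ABS): |5|=5, |6|=6, |9|=9, |12|=12, |20|=20, |25|=25 -> [5, 6, 9, 12, 20, 25] (max |s|=25)
Overall max amplitude: 25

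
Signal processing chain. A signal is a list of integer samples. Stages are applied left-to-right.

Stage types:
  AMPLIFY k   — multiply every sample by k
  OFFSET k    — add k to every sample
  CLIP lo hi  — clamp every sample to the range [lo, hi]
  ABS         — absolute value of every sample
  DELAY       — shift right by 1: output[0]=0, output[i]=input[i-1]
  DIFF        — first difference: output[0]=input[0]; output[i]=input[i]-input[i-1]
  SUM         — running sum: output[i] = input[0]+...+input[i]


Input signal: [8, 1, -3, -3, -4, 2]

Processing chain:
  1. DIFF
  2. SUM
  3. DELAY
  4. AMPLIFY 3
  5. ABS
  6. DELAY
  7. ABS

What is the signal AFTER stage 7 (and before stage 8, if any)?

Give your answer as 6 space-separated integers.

Answer: 0 0 24 3 9 9

Derivation:
Input: [8, 1, -3, -3, -4, 2]
Stage 1 (DIFF): s[0]=8, 1-8=-7, -3-1=-4, -3--3=0, -4--3=-1, 2--4=6 -> [8, -7, -4, 0, -1, 6]
Stage 2 (SUM): sum[0..0]=8, sum[0..1]=1, sum[0..2]=-3, sum[0..3]=-3, sum[0..4]=-4, sum[0..5]=2 -> [8, 1, -3, -3, -4, 2]
Stage 3 (DELAY): [0, 8, 1, -3, -3, -4] = [0, 8, 1, -3, -3, -4] -> [0, 8, 1, -3, -3, -4]
Stage 4 (AMPLIFY 3): 0*3=0, 8*3=24, 1*3=3, -3*3=-9, -3*3=-9, -4*3=-12 -> [0, 24, 3, -9, -9, -12]
Stage 5 (ABS): |0|=0, |24|=24, |3|=3, |-9|=9, |-9|=9, |-12|=12 -> [0, 24, 3, 9, 9, 12]
Stage 6 (DELAY): [0, 0, 24, 3, 9, 9] = [0, 0, 24, 3, 9, 9] -> [0, 0, 24, 3, 9, 9]
Stage 7 (ABS): |0|=0, |0|=0, |24|=24, |3|=3, |9|=9, |9|=9 -> [0, 0, 24, 3, 9, 9]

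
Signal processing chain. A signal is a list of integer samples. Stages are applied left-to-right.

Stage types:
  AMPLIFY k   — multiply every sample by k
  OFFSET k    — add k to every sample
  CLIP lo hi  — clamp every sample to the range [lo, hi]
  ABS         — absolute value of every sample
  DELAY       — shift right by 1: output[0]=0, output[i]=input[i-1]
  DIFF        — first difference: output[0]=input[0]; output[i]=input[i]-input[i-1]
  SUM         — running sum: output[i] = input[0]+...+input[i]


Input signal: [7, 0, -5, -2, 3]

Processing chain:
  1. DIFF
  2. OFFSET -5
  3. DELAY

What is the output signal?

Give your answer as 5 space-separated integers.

Input: [7, 0, -5, -2, 3]
Stage 1 (DIFF): s[0]=7, 0-7=-7, -5-0=-5, -2--5=3, 3--2=5 -> [7, -7, -5, 3, 5]
Stage 2 (OFFSET -5): 7+-5=2, -7+-5=-12, -5+-5=-10, 3+-5=-2, 5+-5=0 -> [2, -12, -10, -2, 0]
Stage 3 (DELAY): [0, 2, -12, -10, -2] = [0, 2, -12, -10, -2] -> [0, 2, -12, -10, -2]

Answer: 0 2 -12 -10 -2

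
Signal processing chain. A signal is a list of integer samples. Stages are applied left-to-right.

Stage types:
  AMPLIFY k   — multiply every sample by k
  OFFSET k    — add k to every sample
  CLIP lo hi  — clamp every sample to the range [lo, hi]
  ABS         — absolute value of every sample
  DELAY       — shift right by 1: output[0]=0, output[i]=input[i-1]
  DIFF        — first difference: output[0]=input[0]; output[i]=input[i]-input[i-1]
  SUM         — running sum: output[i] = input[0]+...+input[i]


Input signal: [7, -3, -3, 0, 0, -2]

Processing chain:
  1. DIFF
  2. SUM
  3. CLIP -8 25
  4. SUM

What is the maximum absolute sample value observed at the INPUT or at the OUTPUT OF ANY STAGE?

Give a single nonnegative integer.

Answer: 10

Derivation:
Input: [7, -3, -3, 0, 0, -2] (max |s|=7)
Stage 1 (DIFF): s[0]=7, -3-7=-10, -3--3=0, 0--3=3, 0-0=0, -2-0=-2 -> [7, -10, 0, 3, 0, -2] (max |s|=10)
Stage 2 (SUM): sum[0..0]=7, sum[0..1]=-3, sum[0..2]=-3, sum[0..3]=0, sum[0..4]=0, sum[0..5]=-2 -> [7, -3, -3, 0, 0, -2] (max |s|=7)
Stage 3 (CLIP -8 25): clip(7,-8,25)=7, clip(-3,-8,25)=-3, clip(-3,-8,25)=-3, clip(0,-8,25)=0, clip(0,-8,25)=0, clip(-2,-8,25)=-2 -> [7, -3, -3, 0, 0, -2] (max |s|=7)
Stage 4 (SUM): sum[0..0]=7, sum[0..1]=4, sum[0..2]=1, sum[0..3]=1, sum[0..4]=1, sum[0..5]=-1 -> [7, 4, 1, 1, 1, -1] (max |s|=7)
Overall max amplitude: 10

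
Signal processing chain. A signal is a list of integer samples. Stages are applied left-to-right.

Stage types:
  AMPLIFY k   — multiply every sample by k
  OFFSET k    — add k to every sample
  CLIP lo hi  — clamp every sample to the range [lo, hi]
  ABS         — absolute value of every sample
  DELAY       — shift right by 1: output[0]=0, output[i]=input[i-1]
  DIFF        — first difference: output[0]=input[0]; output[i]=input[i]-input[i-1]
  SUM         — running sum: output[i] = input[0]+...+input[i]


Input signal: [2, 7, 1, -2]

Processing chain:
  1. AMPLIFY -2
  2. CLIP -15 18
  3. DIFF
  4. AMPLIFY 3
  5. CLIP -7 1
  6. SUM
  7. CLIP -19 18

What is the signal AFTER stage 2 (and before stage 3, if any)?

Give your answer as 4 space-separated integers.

Input: [2, 7, 1, -2]
Stage 1 (AMPLIFY -2): 2*-2=-4, 7*-2=-14, 1*-2=-2, -2*-2=4 -> [-4, -14, -2, 4]
Stage 2 (CLIP -15 18): clip(-4,-15,18)=-4, clip(-14,-15,18)=-14, clip(-2,-15,18)=-2, clip(4,-15,18)=4 -> [-4, -14, -2, 4]

Answer: -4 -14 -2 4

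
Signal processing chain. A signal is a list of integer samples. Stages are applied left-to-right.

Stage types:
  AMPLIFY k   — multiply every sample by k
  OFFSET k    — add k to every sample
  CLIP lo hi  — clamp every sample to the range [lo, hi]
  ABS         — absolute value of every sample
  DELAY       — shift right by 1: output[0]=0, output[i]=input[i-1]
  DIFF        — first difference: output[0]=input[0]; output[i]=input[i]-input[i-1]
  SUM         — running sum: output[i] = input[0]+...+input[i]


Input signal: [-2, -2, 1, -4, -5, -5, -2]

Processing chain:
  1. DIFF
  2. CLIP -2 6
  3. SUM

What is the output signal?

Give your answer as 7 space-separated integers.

Input: [-2, -2, 1, -4, -5, -5, -2]
Stage 1 (DIFF): s[0]=-2, -2--2=0, 1--2=3, -4-1=-5, -5--4=-1, -5--5=0, -2--5=3 -> [-2, 0, 3, -5, -1, 0, 3]
Stage 2 (CLIP -2 6): clip(-2,-2,6)=-2, clip(0,-2,6)=0, clip(3,-2,6)=3, clip(-5,-2,6)=-2, clip(-1,-2,6)=-1, clip(0,-2,6)=0, clip(3,-2,6)=3 -> [-2, 0, 3, -2, -1, 0, 3]
Stage 3 (SUM): sum[0..0]=-2, sum[0..1]=-2, sum[0..2]=1, sum[0..3]=-1, sum[0..4]=-2, sum[0..5]=-2, sum[0..6]=1 -> [-2, -2, 1, -1, -2, -2, 1]

Answer: -2 -2 1 -1 -2 -2 1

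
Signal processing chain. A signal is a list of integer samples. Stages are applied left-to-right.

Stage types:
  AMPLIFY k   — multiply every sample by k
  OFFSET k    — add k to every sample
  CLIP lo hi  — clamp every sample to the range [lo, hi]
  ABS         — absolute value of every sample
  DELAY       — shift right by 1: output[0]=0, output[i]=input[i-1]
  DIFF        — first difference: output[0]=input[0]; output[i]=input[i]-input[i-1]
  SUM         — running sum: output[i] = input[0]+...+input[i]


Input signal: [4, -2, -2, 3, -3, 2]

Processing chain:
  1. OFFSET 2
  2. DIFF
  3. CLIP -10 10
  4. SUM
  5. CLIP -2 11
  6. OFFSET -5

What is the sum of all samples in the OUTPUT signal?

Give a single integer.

Answer: -16

Derivation:
Input: [4, -2, -2, 3, -3, 2]
Stage 1 (OFFSET 2): 4+2=6, -2+2=0, -2+2=0, 3+2=5, -3+2=-1, 2+2=4 -> [6, 0, 0, 5, -1, 4]
Stage 2 (DIFF): s[0]=6, 0-6=-6, 0-0=0, 5-0=5, -1-5=-6, 4--1=5 -> [6, -6, 0, 5, -6, 5]
Stage 3 (CLIP -10 10): clip(6,-10,10)=6, clip(-6,-10,10)=-6, clip(0,-10,10)=0, clip(5,-10,10)=5, clip(-6,-10,10)=-6, clip(5,-10,10)=5 -> [6, -6, 0, 5, -6, 5]
Stage 4 (SUM): sum[0..0]=6, sum[0..1]=0, sum[0..2]=0, sum[0..3]=5, sum[0..4]=-1, sum[0..5]=4 -> [6, 0, 0, 5, -1, 4]
Stage 5 (CLIP -2 11): clip(6,-2,11)=6, clip(0,-2,11)=0, clip(0,-2,11)=0, clip(5,-2,11)=5, clip(-1,-2,11)=-1, clip(4,-2,11)=4 -> [6, 0, 0, 5, -1, 4]
Stage 6 (OFFSET -5): 6+-5=1, 0+-5=-5, 0+-5=-5, 5+-5=0, -1+-5=-6, 4+-5=-1 -> [1, -5, -5, 0, -6, -1]
Output sum: -16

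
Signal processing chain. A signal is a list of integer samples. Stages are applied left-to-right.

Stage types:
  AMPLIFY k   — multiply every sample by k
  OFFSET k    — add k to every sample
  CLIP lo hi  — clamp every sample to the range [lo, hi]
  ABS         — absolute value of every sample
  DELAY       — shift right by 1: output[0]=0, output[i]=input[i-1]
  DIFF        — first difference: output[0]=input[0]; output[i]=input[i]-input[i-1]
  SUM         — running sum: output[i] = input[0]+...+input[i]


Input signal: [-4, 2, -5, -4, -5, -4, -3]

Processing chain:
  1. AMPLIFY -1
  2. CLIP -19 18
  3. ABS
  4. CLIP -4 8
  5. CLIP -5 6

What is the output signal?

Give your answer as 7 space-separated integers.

Answer: 4 2 5 4 5 4 3

Derivation:
Input: [-4, 2, -5, -4, -5, -4, -3]
Stage 1 (AMPLIFY -1): -4*-1=4, 2*-1=-2, -5*-1=5, -4*-1=4, -5*-1=5, -4*-1=4, -3*-1=3 -> [4, -2, 5, 4, 5, 4, 3]
Stage 2 (CLIP -19 18): clip(4,-19,18)=4, clip(-2,-19,18)=-2, clip(5,-19,18)=5, clip(4,-19,18)=4, clip(5,-19,18)=5, clip(4,-19,18)=4, clip(3,-19,18)=3 -> [4, -2, 5, 4, 5, 4, 3]
Stage 3 (ABS): |4|=4, |-2|=2, |5|=5, |4|=4, |5|=5, |4|=4, |3|=3 -> [4, 2, 5, 4, 5, 4, 3]
Stage 4 (CLIP -4 8): clip(4,-4,8)=4, clip(2,-4,8)=2, clip(5,-4,8)=5, clip(4,-4,8)=4, clip(5,-4,8)=5, clip(4,-4,8)=4, clip(3,-4,8)=3 -> [4, 2, 5, 4, 5, 4, 3]
Stage 5 (CLIP -5 6): clip(4,-5,6)=4, clip(2,-5,6)=2, clip(5,-5,6)=5, clip(4,-5,6)=4, clip(5,-5,6)=5, clip(4,-5,6)=4, clip(3,-5,6)=3 -> [4, 2, 5, 4, 5, 4, 3]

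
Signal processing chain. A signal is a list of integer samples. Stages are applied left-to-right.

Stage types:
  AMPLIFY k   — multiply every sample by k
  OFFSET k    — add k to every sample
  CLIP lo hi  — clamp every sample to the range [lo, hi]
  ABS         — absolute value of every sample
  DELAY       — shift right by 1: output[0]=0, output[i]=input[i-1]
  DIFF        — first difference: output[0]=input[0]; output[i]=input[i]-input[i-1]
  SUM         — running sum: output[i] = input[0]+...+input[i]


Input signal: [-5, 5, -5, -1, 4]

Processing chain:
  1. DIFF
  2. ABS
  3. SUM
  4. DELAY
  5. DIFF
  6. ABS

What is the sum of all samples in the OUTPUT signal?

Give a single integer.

Answer: 29

Derivation:
Input: [-5, 5, -5, -1, 4]
Stage 1 (DIFF): s[0]=-5, 5--5=10, -5-5=-10, -1--5=4, 4--1=5 -> [-5, 10, -10, 4, 5]
Stage 2 (ABS): |-5|=5, |10|=10, |-10|=10, |4|=4, |5|=5 -> [5, 10, 10, 4, 5]
Stage 3 (SUM): sum[0..0]=5, sum[0..1]=15, sum[0..2]=25, sum[0..3]=29, sum[0..4]=34 -> [5, 15, 25, 29, 34]
Stage 4 (DELAY): [0, 5, 15, 25, 29] = [0, 5, 15, 25, 29] -> [0, 5, 15, 25, 29]
Stage 5 (DIFF): s[0]=0, 5-0=5, 15-5=10, 25-15=10, 29-25=4 -> [0, 5, 10, 10, 4]
Stage 6 (ABS): |0|=0, |5|=5, |10|=10, |10|=10, |4|=4 -> [0, 5, 10, 10, 4]
Output sum: 29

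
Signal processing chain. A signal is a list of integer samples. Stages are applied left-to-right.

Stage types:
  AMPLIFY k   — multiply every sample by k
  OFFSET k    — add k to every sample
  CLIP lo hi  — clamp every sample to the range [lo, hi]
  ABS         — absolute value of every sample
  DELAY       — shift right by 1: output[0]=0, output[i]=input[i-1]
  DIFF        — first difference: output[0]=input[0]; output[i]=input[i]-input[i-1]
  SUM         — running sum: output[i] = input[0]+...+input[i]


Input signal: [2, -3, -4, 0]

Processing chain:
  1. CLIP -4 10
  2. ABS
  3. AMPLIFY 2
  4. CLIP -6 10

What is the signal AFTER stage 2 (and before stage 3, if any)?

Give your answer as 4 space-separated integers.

Input: [2, -3, -4, 0]
Stage 1 (CLIP -4 10): clip(2,-4,10)=2, clip(-3,-4,10)=-3, clip(-4,-4,10)=-4, clip(0,-4,10)=0 -> [2, -3, -4, 0]
Stage 2 (ABS): |2|=2, |-3|=3, |-4|=4, |0|=0 -> [2, 3, 4, 0]

Answer: 2 3 4 0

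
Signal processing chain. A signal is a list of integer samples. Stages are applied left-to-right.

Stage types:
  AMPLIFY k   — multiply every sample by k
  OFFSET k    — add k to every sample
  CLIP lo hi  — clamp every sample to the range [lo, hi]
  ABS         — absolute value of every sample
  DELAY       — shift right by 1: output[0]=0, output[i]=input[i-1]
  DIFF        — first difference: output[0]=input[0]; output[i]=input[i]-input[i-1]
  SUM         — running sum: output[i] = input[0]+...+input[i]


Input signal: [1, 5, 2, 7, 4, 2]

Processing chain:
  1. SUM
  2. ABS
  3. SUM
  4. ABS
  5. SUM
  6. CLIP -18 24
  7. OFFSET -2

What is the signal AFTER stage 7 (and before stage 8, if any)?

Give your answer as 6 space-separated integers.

Input: [1, 5, 2, 7, 4, 2]
Stage 1 (SUM): sum[0..0]=1, sum[0..1]=6, sum[0..2]=8, sum[0..3]=15, sum[0..4]=19, sum[0..5]=21 -> [1, 6, 8, 15, 19, 21]
Stage 2 (ABS): |1|=1, |6|=6, |8|=8, |15|=15, |19|=19, |21|=21 -> [1, 6, 8, 15, 19, 21]
Stage 3 (SUM): sum[0..0]=1, sum[0..1]=7, sum[0..2]=15, sum[0..3]=30, sum[0..4]=49, sum[0..5]=70 -> [1, 7, 15, 30, 49, 70]
Stage 4 (ABS): |1|=1, |7|=7, |15|=15, |30|=30, |49|=49, |70|=70 -> [1, 7, 15, 30, 49, 70]
Stage 5 (SUM): sum[0..0]=1, sum[0..1]=8, sum[0..2]=23, sum[0..3]=53, sum[0..4]=102, sum[0..5]=172 -> [1, 8, 23, 53, 102, 172]
Stage 6 (CLIP -18 24): clip(1,-18,24)=1, clip(8,-18,24)=8, clip(23,-18,24)=23, clip(53,-18,24)=24, clip(102,-18,24)=24, clip(172,-18,24)=24 -> [1, 8, 23, 24, 24, 24]
Stage 7 (OFFSET -2): 1+-2=-1, 8+-2=6, 23+-2=21, 24+-2=22, 24+-2=22, 24+-2=22 -> [-1, 6, 21, 22, 22, 22]

Answer: -1 6 21 22 22 22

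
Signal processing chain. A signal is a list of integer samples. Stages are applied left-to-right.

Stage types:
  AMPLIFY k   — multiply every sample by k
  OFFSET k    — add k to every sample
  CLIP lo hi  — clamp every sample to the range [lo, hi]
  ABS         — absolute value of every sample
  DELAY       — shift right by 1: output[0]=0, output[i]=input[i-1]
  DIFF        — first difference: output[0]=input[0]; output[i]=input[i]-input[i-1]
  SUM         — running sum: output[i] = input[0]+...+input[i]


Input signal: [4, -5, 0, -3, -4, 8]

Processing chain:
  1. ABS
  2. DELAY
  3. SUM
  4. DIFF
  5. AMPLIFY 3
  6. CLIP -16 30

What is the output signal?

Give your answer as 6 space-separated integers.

Input: [4, -5, 0, -3, -4, 8]
Stage 1 (ABS): |4|=4, |-5|=5, |0|=0, |-3|=3, |-4|=4, |8|=8 -> [4, 5, 0, 3, 4, 8]
Stage 2 (DELAY): [0, 4, 5, 0, 3, 4] = [0, 4, 5, 0, 3, 4] -> [0, 4, 5, 0, 3, 4]
Stage 3 (SUM): sum[0..0]=0, sum[0..1]=4, sum[0..2]=9, sum[0..3]=9, sum[0..4]=12, sum[0..5]=16 -> [0, 4, 9, 9, 12, 16]
Stage 4 (DIFF): s[0]=0, 4-0=4, 9-4=5, 9-9=0, 12-9=3, 16-12=4 -> [0, 4, 5, 0, 3, 4]
Stage 5 (AMPLIFY 3): 0*3=0, 4*3=12, 5*3=15, 0*3=0, 3*3=9, 4*3=12 -> [0, 12, 15, 0, 9, 12]
Stage 6 (CLIP -16 30): clip(0,-16,30)=0, clip(12,-16,30)=12, clip(15,-16,30)=15, clip(0,-16,30)=0, clip(9,-16,30)=9, clip(12,-16,30)=12 -> [0, 12, 15, 0, 9, 12]

Answer: 0 12 15 0 9 12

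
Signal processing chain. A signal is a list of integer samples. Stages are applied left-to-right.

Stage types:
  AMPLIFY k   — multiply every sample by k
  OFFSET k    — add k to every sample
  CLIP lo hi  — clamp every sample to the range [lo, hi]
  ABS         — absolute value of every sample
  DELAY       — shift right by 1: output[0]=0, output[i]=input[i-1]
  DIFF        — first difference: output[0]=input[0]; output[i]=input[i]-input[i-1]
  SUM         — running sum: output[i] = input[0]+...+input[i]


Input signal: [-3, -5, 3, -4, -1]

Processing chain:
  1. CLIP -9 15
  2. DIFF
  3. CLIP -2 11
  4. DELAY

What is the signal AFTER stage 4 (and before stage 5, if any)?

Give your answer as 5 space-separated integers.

Answer: 0 -2 -2 8 -2

Derivation:
Input: [-3, -5, 3, -4, -1]
Stage 1 (CLIP -9 15): clip(-3,-9,15)=-3, clip(-5,-9,15)=-5, clip(3,-9,15)=3, clip(-4,-9,15)=-4, clip(-1,-9,15)=-1 -> [-3, -5, 3, -4, -1]
Stage 2 (DIFF): s[0]=-3, -5--3=-2, 3--5=8, -4-3=-7, -1--4=3 -> [-3, -2, 8, -7, 3]
Stage 3 (CLIP -2 11): clip(-3,-2,11)=-2, clip(-2,-2,11)=-2, clip(8,-2,11)=8, clip(-7,-2,11)=-2, clip(3,-2,11)=3 -> [-2, -2, 8, -2, 3]
Stage 4 (DELAY): [0, -2, -2, 8, -2] = [0, -2, -2, 8, -2] -> [0, -2, -2, 8, -2]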